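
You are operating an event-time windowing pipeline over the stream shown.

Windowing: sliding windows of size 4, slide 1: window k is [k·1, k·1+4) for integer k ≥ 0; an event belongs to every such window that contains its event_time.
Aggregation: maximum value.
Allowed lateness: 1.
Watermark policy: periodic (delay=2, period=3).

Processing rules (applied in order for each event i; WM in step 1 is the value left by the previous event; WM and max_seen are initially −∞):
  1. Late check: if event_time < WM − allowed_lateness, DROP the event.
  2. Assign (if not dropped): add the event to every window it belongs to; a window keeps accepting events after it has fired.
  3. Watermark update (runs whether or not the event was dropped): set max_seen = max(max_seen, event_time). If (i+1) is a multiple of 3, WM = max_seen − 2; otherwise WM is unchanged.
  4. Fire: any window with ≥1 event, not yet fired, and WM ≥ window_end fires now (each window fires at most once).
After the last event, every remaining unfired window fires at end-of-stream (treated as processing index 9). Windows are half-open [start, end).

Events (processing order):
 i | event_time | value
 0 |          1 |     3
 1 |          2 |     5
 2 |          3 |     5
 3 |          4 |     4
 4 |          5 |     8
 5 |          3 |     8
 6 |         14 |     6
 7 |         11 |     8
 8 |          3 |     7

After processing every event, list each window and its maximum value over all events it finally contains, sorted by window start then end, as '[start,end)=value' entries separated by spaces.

i=0 t=1 v=3: → [1,5),[0,4); WM=−∞
i=1 t=2 v=5: → [2,6),[1,5),[0,4); WM=−∞
i=2 t=3 v=5: → [3,7),[2,6),[1,5),[0,4); WM=1
i=3 t=4 v=4: → [4,8),[3,7),[2,6),[1,5); WM=1
i=4 t=5 v=8: → [5,9),[4,8),[3,7),[2,6); WM=1
i=5 t=3 v=8: → [3,7),[2,6),[1,5),[0,4); WM=3
i=6 t=14 v=6: → [14,18),[13,17),[12,16),[11,15); WM=3
i=7 t=11 v=8: → [11,15),[10,14),[9,13),[8,12); WM=3
i=8 t=3 v=7: → [3,7),[2,6),[1,5),[0,4); WM=12; [0,4) fires=8 [1,5) fires=8 [2,6) fires=8 [3,7) fires=8 [4,8) fires=8 [5,9) fires=8 [8,12) fires=8

[0,4)=8 [1,5)=8 [2,6)=8 [3,7)=8 [4,8)=8 [5,9)=8 [8,12)=8 [9,13)=8 [10,14)=8 [11,15)=8 [12,16)=6 [13,17)=6 [14,18)=6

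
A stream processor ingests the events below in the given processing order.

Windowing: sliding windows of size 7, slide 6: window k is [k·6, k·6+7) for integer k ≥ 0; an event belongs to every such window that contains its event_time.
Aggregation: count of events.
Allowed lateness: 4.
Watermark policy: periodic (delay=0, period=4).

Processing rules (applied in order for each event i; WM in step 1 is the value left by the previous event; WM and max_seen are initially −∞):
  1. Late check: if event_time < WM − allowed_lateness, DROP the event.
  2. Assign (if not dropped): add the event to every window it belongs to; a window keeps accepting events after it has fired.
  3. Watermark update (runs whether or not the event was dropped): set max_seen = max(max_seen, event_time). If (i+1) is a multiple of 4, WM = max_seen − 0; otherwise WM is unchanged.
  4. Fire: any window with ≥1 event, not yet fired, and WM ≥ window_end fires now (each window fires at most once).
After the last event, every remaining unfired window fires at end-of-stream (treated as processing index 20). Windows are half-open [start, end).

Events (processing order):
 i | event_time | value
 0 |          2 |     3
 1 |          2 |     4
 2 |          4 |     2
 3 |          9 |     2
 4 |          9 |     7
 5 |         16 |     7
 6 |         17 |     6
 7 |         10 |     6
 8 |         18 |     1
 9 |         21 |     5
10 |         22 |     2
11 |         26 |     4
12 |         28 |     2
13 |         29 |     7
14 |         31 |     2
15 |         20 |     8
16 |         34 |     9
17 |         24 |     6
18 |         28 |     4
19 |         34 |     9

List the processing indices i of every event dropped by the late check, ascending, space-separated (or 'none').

15 17

i=0 t=2 v=3: → [0,7); WM=−∞
i=1 t=2 v=4: → [0,7); WM=−∞
i=2 t=4 v=2: → [0,7); WM=−∞
i=3 t=9 v=2: → [6,13); WM=9; [0,7) fires=3
i=4 t=9 v=7: → [6,13); WM=9
i=5 t=16 v=7: → [12,19); WM=9
i=6 t=17 v=6: → [12,19); WM=9
i=7 t=10 v=6: → [6,13); WM=17; [6,13) fires=3
i=8 t=18 v=1: → [18,25),[12,19); WM=17
i=9 t=21 v=5: → [18,25); WM=17
i=10 t=22 v=2: → [18,25); WM=17
i=11 t=26 v=4: → [24,31); WM=26; [12,19) fires=3 [18,25) fires=3
i=12 t=28 v=2: → [24,31); WM=26
i=13 t=29 v=7: → [24,31); WM=26
i=14 t=31 v=2: → [30,37); WM=26
i=15 t=20 v=8: DROP (t<26-4); WM=31; [24,31) fires=3
i=16 t=34 v=9: → [30,37); WM=31
i=17 t=24 v=6: DROP (t<31-4); WM=31
i=18 t=28 v=4: → [24,31); WM=31
i=19 t=34 v=9: → [30,37); WM=34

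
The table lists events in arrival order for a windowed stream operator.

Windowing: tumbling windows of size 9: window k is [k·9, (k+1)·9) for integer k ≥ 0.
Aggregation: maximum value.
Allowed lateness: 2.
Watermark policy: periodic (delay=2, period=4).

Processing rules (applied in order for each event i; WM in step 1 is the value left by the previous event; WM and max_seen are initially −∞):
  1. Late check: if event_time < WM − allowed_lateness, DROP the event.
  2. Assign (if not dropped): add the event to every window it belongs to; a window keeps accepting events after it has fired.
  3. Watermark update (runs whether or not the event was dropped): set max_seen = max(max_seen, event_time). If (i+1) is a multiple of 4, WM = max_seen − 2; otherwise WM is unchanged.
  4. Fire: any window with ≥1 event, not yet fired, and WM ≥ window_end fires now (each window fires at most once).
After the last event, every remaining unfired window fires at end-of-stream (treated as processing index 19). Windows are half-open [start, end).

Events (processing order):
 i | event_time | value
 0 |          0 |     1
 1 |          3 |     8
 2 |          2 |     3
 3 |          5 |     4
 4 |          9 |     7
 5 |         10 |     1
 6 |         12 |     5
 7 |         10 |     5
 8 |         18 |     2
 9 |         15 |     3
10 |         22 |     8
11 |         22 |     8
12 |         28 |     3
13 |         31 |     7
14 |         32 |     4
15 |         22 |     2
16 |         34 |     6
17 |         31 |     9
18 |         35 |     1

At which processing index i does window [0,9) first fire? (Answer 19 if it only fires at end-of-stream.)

i=0 t=0 v=1: → [0,9); WM=−∞
i=1 t=3 v=8: → [0,9); WM=−∞
i=2 t=2 v=3: → [0,9); WM=−∞
i=3 t=5 v=4: → [0,9); WM=3
i=4 t=9 v=7: → [9,18); WM=3
i=5 t=10 v=1: → [9,18); WM=3
i=6 t=12 v=5: → [9,18); WM=3
i=7 t=10 v=5: → [9,18); WM=10; [0,9) fires=8
i=8 t=18 v=2: → [18,27); WM=10
i=9 t=15 v=3: → [9,18); WM=10
i=10 t=22 v=8: → [18,27); WM=10
i=11 t=22 v=8: → [18,27); WM=20; [9,18) fires=7
i=12 t=28 v=3: → [27,36); WM=20
i=13 t=31 v=7: → [27,36); WM=20
i=14 t=32 v=4: → [27,36); WM=20
i=15 t=22 v=2: → [18,27); WM=30; [18,27) fires=8
i=16 t=34 v=6: → [27,36); WM=30
i=17 t=31 v=9: → [27,36); WM=30
i=18 t=35 v=1: → [27,36); WM=30

7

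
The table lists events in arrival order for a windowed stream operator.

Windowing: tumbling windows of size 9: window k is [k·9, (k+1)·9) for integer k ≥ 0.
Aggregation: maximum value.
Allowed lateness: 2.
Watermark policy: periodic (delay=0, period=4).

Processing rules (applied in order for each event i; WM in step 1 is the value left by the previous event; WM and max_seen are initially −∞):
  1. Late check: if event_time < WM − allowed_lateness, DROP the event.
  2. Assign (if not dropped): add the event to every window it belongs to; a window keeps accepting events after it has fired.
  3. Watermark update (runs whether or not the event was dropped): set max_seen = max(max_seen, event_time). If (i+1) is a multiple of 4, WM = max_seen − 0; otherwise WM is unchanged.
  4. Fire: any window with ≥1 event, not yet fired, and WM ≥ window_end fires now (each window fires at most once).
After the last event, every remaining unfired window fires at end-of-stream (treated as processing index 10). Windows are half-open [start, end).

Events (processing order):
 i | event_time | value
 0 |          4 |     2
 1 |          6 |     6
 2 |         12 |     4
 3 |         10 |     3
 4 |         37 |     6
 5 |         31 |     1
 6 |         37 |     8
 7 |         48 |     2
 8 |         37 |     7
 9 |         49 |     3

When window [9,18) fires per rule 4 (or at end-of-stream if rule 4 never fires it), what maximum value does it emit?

4

i=0 t=4 v=2: → [0,9); WM=−∞
i=1 t=6 v=6: → [0,9); WM=−∞
i=2 t=12 v=4: → [9,18); WM=−∞
i=3 t=10 v=3: → [9,18); WM=12; [0,9) fires=6
i=4 t=37 v=6: → [36,45); WM=12
i=5 t=31 v=1: → [27,36); WM=12
i=6 t=37 v=8: → [36,45); WM=12
i=7 t=48 v=2: → [45,54); WM=48; [9,18) fires=4 [27,36) fires=1 [36,45) fires=8
i=8 t=37 v=7: DROP (t<48-2); WM=48
i=9 t=49 v=3: → [45,54); WM=48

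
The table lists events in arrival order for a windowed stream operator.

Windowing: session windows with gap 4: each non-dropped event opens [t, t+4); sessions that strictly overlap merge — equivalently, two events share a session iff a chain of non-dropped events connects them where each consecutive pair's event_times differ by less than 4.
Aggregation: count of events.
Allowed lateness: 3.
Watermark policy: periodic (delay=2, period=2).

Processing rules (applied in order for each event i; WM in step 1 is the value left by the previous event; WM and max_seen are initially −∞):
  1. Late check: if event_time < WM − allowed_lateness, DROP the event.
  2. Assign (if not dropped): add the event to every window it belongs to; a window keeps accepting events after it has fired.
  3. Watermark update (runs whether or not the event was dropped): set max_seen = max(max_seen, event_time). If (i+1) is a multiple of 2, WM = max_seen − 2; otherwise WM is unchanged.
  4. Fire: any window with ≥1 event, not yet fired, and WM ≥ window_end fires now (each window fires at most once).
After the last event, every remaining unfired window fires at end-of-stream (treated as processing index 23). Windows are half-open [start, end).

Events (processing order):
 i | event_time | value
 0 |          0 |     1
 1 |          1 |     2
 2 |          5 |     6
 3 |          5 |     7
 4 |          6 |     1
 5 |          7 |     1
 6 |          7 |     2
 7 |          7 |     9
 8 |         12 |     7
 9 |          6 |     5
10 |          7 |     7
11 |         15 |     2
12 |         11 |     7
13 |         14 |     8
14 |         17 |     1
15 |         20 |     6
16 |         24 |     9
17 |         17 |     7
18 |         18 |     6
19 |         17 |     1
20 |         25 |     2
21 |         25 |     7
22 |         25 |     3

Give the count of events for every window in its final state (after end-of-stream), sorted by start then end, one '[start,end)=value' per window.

[0,5)=2 [5,11)=8 [11,24)=7 [24,29)=4

i=0 t=0 v=1: → [0,4); WM=−∞
i=1 t=1 v=2: → [0,5); WM=-1
i=2 t=5 v=6: → [5,9); WM=-1
i=3 t=5 v=7: → [5,9); WM=3
i=4 t=6 v=1: → [5,10); WM=3
i=5 t=7 v=1: → [5,11); WM=5
i=6 t=7 v=2: → [5,11); WM=5
i=7 t=7 v=9: → [5,11); WM=5
i=8 t=12 v=7: → [12,16); WM=5
i=9 t=6 v=5: → [5,11); WM=10
i=10 t=7 v=7: → [5,11); WM=10
i=11 t=15 v=2: → [12,19); WM=13
i=12 t=11 v=7: → [11,19); WM=13
i=13 t=14 v=8: → [11,19); WM=13
i=14 t=17 v=1: → [11,21); WM=13
i=15 t=20 v=6: → [11,24); WM=18
i=16 t=24 v=9: → [24,28); WM=18
i=17 t=17 v=7: → [11,24); WM=22
i=18 t=18 v=6: DROP (t<22-3); WM=22
i=19 t=17 v=1: DROP (t<22-3); WM=22
i=20 t=25 v=2: → [24,29); WM=22
i=21 t=25 v=7: → [24,29); WM=23
i=22 t=25 v=3: → [24,29); WM=23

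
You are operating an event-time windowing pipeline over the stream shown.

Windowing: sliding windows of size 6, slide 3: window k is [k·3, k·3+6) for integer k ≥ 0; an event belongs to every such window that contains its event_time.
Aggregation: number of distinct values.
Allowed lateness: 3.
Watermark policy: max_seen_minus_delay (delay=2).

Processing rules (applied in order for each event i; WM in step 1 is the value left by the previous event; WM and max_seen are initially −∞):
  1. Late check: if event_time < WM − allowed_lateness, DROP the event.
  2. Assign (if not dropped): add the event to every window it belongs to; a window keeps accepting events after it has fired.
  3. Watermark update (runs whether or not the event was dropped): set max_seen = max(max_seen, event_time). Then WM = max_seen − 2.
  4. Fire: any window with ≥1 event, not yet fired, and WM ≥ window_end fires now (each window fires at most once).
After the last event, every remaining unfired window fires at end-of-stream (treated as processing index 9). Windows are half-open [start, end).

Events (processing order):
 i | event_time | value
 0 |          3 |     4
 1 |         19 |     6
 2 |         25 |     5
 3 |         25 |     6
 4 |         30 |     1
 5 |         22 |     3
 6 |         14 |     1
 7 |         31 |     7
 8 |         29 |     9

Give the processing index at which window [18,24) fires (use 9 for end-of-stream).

4

i=0 t=3 v=4: → [3,9),[0,6); WM=1
i=1 t=19 v=6: → [18,24),[15,21); WM=17; [0,6) fires=1 [3,9) fires=1
i=2 t=25 v=5: → [24,30),[21,27); WM=23; [15,21) fires=1
i=3 t=25 v=6: → [24,30),[21,27); WM=23
i=4 t=30 v=1: → [30,36),[27,33); WM=28; [18,24) fires=1 [21,27) fires=2
i=5 t=22 v=3: DROP (t<28-3); WM=28
i=6 t=14 v=1: DROP (t<28-3); WM=28
i=7 t=31 v=7: → [30,36),[27,33); WM=29
i=8 t=29 v=9: → [27,33),[24,30); WM=29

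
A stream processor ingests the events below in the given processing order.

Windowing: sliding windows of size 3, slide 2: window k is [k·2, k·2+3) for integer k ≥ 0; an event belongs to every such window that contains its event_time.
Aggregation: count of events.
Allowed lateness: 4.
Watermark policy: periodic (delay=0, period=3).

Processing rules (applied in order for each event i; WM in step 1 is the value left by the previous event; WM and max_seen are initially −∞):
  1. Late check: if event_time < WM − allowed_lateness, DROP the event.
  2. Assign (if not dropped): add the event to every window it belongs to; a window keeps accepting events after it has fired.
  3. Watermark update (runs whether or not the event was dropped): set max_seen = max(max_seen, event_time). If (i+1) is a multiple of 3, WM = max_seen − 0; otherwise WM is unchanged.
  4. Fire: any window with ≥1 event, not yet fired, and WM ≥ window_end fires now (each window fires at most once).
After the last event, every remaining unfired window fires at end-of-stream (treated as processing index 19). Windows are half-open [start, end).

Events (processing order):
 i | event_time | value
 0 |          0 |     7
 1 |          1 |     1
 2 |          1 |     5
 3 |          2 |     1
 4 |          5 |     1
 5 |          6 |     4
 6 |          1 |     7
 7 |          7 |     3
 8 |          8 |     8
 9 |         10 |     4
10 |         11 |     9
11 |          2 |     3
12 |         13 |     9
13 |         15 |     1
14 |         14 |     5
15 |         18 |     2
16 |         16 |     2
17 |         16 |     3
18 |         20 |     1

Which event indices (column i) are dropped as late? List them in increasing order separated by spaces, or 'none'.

6 11

i=0 t=0 v=7: → [0,3); WM=−∞
i=1 t=1 v=1: → [0,3); WM=−∞
i=2 t=1 v=5: → [0,3); WM=1
i=3 t=2 v=1: → [2,5),[0,3); WM=1
i=4 t=5 v=1: → [4,7); WM=1
i=5 t=6 v=4: → [6,9),[4,7); WM=6; [0,3) fires=4 [2,5) fires=1
i=6 t=1 v=7: DROP (t<6-4); WM=6
i=7 t=7 v=3: → [6,9); WM=6
i=8 t=8 v=8: → [8,11),[6,9); WM=8; [4,7) fires=2
i=9 t=10 v=4: → [10,13),[8,11); WM=8
i=10 t=11 v=9: → [10,13); WM=8
i=11 t=2 v=3: DROP (t<8-4); WM=11; [6,9) fires=3 [8,11) fires=2
i=12 t=13 v=9: → [12,15); WM=11
i=13 t=15 v=1: → [14,17); WM=11
i=14 t=14 v=5: → [14,17),[12,15); WM=15; [10,13) fires=2 [12,15) fires=2
i=15 t=18 v=2: → [18,21),[16,19); WM=15
i=16 t=16 v=2: → [16,19),[14,17); WM=15
i=17 t=16 v=3: → [16,19),[14,17); WM=18; [14,17) fires=4
i=18 t=20 v=1: → [20,23),[18,21); WM=18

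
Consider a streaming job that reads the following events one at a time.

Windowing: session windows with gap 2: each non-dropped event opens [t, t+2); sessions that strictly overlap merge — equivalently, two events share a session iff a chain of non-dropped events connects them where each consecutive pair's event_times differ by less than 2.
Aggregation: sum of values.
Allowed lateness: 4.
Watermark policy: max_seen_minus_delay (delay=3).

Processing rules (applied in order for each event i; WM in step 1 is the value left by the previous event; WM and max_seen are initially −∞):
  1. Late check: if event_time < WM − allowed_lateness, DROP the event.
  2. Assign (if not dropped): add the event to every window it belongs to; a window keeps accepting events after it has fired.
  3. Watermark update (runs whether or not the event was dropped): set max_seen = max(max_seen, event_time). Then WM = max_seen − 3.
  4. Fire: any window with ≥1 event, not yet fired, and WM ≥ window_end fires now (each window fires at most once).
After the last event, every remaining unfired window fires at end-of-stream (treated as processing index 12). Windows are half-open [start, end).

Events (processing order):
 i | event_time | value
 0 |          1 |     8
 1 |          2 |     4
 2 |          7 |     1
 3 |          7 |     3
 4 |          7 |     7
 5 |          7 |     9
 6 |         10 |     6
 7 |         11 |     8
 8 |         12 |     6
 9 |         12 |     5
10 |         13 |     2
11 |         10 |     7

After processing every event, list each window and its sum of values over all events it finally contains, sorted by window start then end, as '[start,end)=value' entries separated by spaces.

[1,4)=12 [7,9)=20 [10,15)=34

i=0 t=1 v=8: → [1,3); WM=-2
i=1 t=2 v=4: → [1,4); WM=-1
i=2 t=7 v=1: → [7,9); WM=4
i=3 t=7 v=3: → [7,9); WM=4
i=4 t=7 v=7: → [7,9); WM=4
i=5 t=7 v=9: → [7,9); WM=4
i=6 t=10 v=6: → [10,12); WM=7
i=7 t=11 v=8: → [10,13); WM=8
i=8 t=12 v=6: → [10,14); WM=9
i=9 t=12 v=5: → [10,14); WM=9
i=10 t=13 v=2: → [10,15); WM=10
i=11 t=10 v=7: → [10,15); WM=10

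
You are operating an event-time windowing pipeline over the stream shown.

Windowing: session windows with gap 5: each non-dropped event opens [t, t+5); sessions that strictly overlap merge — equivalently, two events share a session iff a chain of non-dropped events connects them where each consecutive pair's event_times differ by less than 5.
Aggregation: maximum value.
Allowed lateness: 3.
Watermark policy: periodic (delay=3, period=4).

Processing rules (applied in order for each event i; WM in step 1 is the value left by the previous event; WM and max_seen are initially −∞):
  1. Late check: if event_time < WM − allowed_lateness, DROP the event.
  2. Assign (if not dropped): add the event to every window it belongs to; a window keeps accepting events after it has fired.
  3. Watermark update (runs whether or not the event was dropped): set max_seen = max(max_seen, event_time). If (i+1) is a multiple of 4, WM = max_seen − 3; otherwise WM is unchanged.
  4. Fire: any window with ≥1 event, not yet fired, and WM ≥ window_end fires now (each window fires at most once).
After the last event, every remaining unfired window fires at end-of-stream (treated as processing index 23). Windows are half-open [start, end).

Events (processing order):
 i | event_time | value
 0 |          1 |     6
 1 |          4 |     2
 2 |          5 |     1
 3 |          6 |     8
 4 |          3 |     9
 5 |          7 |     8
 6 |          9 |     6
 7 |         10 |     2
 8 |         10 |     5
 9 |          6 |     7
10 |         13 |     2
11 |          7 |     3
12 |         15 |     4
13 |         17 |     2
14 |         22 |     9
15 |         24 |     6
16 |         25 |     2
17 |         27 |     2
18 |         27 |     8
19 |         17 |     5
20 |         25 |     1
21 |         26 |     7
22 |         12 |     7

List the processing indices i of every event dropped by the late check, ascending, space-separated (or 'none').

19 22

i=0 t=1 v=6: → [1,6); WM=−∞
i=1 t=4 v=2: → [1,9); WM=−∞
i=2 t=5 v=1: → [1,10); WM=−∞
i=3 t=6 v=8: → [1,11); WM=3
i=4 t=3 v=9: → [1,11); WM=3
i=5 t=7 v=8: → [1,12); WM=3
i=6 t=9 v=6: → [1,14); WM=3
i=7 t=10 v=2: → [1,15); WM=7
i=8 t=10 v=5: → [1,15); WM=7
i=9 t=6 v=7: → [1,15); WM=7
i=10 t=13 v=2: → [1,18); WM=7
i=11 t=7 v=3: → [1,18); WM=10
i=12 t=15 v=4: → [1,20); WM=10
i=13 t=17 v=2: → [1,22); WM=10
i=14 t=22 v=9: → [22,27); WM=10
i=15 t=24 v=6: → [22,29); WM=21
i=16 t=25 v=2: → [22,30); WM=21
i=17 t=27 v=2: → [22,32); WM=21
i=18 t=27 v=8: → [22,32); WM=21
i=19 t=17 v=5: DROP (t<21-3); WM=24
i=20 t=25 v=1: → [22,32); WM=24
i=21 t=26 v=7: → [22,32); WM=24
i=22 t=12 v=7: DROP (t<24-3); WM=24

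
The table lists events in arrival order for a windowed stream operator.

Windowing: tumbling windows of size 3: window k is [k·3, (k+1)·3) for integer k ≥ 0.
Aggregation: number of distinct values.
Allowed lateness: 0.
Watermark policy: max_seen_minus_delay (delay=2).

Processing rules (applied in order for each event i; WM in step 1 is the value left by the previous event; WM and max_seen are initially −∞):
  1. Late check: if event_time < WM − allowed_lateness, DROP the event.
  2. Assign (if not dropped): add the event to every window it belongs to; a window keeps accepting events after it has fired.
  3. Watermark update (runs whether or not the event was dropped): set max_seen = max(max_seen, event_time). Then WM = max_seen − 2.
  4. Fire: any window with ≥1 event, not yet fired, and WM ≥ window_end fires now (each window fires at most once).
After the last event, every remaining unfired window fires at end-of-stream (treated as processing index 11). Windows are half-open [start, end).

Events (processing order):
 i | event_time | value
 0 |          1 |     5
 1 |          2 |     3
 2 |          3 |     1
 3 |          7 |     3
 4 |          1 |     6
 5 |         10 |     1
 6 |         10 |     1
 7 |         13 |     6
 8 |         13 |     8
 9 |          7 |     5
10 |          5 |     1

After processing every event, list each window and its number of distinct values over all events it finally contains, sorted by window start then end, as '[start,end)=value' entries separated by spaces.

i=0 t=1 v=5: → [0,3); WM=-1
i=1 t=2 v=3: → [0,3); WM=0
i=2 t=3 v=1: → [3,6); WM=1
i=3 t=7 v=3: → [6,9); WM=5; [0,3) fires=2
i=4 t=1 v=6: DROP (t<5-0); WM=5
i=5 t=10 v=1: → [9,12); WM=8; [3,6) fires=1
i=6 t=10 v=1: → [9,12); WM=8
i=7 t=13 v=6: → [12,15); WM=11; [6,9) fires=1
i=8 t=13 v=8: → [12,15); WM=11
i=9 t=7 v=5: DROP (t<11-0); WM=11
i=10 t=5 v=1: DROP (t<11-0); WM=11

[0,3)=2 [3,6)=1 [6,9)=1 [9,12)=1 [12,15)=2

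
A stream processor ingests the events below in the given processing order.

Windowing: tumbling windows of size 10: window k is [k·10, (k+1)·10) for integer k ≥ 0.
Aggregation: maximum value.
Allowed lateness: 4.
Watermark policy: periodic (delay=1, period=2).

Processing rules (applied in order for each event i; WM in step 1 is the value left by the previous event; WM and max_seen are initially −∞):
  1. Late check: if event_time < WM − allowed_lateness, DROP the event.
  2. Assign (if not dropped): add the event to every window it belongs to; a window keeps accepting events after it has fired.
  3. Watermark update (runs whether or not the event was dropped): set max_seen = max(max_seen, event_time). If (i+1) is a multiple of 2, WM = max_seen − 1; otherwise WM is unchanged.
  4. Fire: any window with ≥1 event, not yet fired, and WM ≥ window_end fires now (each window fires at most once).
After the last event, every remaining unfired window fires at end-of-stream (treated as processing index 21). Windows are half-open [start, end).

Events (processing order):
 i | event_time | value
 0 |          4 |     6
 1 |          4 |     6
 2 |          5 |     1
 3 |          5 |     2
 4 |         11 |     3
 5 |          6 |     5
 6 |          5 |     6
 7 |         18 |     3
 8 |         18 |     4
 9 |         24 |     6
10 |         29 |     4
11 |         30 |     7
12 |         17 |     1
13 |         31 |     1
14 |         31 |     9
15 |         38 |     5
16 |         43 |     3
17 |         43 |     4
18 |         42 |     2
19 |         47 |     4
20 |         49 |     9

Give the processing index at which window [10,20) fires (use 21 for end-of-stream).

i=0 t=4 v=6: → [0,10); WM=−∞
i=1 t=4 v=6: → [0,10); WM=3
i=2 t=5 v=1: → [0,10); WM=3
i=3 t=5 v=2: → [0,10); WM=4
i=4 t=11 v=3: → [10,20); WM=4
i=5 t=6 v=5: → [0,10); WM=10; [0,10) fires=6
i=6 t=5 v=6: DROP (t<10-4); WM=10
i=7 t=18 v=3: → [10,20); WM=17
i=8 t=18 v=4: → [10,20); WM=17
i=9 t=24 v=6: → [20,30); WM=23; [10,20) fires=4
i=10 t=29 v=4: → [20,30); WM=23
i=11 t=30 v=7: → [30,40); WM=29
i=12 t=17 v=1: DROP (t<29-4); WM=29
i=13 t=31 v=1: → [30,40); WM=30; [20,30) fires=6
i=14 t=31 v=9: → [30,40); WM=30
i=15 t=38 v=5: → [30,40); WM=37
i=16 t=43 v=3: → [40,50); WM=37
i=17 t=43 v=4: → [40,50); WM=42; [30,40) fires=9
i=18 t=42 v=2: → [40,50); WM=42
i=19 t=47 v=4: → [40,50); WM=46
i=20 t=49 v=9: → [40,50); WM=46

9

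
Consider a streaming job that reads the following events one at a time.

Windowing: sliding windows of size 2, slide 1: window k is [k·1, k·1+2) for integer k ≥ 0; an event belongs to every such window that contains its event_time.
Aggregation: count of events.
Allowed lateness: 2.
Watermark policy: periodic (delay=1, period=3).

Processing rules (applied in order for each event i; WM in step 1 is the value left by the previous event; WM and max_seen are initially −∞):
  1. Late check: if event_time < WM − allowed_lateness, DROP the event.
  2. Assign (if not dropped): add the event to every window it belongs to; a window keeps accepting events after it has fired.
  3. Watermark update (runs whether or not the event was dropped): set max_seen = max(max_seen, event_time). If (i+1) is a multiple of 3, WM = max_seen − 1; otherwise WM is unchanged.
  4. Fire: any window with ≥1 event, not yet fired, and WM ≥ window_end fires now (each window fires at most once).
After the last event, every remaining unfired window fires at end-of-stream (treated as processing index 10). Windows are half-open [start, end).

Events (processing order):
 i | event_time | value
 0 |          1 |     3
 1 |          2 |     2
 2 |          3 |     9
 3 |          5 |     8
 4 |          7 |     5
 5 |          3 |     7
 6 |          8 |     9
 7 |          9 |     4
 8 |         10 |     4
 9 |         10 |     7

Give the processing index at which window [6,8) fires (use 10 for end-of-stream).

8

i=0 t=1 v=3: → [1,3),[0,2); WM=−∞
i=1 t=2 v=2: → [2,4),[1,3); WM=−∞
i=2 t=3 v=9: → [3,5),[2,4); WM=2; [0,2) fires=1
i=3 t=5 v=8: → [5,7),[4,6); WM=2
i=4 t=7 v=5: → [7,9),[6,8); WM=2
i=5 t=3 v=7: → [3,5),[2,4); WM=6; [1,3) fires=2 [2,4) fires=3 [3,5) fires=2 [4,6) fires=1
i=6 t=8 v=9: → [8,10),[7,9); WM=6
i=7 t=9 v=4: → [9,11),[8,10); WM=6
i=8 t=10 v=4: → [10,12),[9,11); WM=9; [5,7) fires=1 [6,8) fires=1 [7,9) fires=2
i=9 t=10 v=7: → [10,12),[9,11); WM=9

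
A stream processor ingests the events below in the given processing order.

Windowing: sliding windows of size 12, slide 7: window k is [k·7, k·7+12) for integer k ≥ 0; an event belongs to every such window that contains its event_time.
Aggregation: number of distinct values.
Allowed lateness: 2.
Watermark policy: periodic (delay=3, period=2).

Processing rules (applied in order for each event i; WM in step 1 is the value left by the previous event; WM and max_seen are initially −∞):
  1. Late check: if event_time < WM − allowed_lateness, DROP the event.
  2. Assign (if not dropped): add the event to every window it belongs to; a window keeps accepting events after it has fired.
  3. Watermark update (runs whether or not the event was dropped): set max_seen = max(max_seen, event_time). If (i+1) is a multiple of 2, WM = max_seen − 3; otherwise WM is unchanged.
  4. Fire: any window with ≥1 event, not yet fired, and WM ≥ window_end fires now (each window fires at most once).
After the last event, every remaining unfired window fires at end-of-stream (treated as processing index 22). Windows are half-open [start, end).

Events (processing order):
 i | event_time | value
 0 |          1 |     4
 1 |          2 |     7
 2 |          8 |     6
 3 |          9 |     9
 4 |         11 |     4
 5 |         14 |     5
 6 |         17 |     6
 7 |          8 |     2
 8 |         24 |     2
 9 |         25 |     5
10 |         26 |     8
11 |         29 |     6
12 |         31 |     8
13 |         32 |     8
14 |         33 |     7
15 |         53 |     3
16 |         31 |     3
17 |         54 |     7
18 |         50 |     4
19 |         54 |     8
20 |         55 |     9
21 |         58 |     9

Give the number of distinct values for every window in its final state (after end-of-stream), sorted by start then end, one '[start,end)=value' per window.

i=0 t=1 v=4: → [0,12); WM=−∞
i=1 t=2 v=7: → [0,12); WM=-1
i=2 t=8 v=6: → [7,19),[0,12); WM=-1
i=3 t=9 v=9: → [7,19),[0,12); WM=6
i=4 t=11 v=4: → [7,19),[0,12); WM=6
i=5 t=14 v=5: → [14,26),[7,19); WM=11
i=6 t=17 v=6: → [14,26),[7,19); WM=11
i=7 t=8 v=2: DROP (t<11-2); WM=14; [0,12) fires=4
i=8 t=24 v=2: → [21,33),[14,26); WM=14
i=9 t=25 v=5: → [21,33),[14,26); WM=22; [7,19) fires=4
i=10 t=26 v=8: → [21,33); WM=22
i=11 t=29 v=6: → [28,40),[21,33); WM=26; [14,26) fires=3
i=12 t=31 v=8: → [28,40),[21,33); WM=26
i=13 t=32 v=8: → [28,40),[21,33); WM=29
i=14 t=33 v=7: → [28,40); WM=29
i=15 t=53 v=3: → [49,61),[42,54); WM=50; [21,33) fires=4 [28,40) fires=3
i=16 t=31 v=3: DROP (t<50-2); WM=50
i=17 t=54 v=7: → [49,61); WM=51
i=18 t=50 v=4: → [49,61),[42,54); WM=51
i=19 t=54 v=8: → [49,61); WM=51
i=20 t=55 v=9: → [49,61); WM=51
i=21 t=58 v=9: → [56,68),[49,61); WM=55; [42,54) fires=2

[0,12)=4 [7,19)=4 [14,26)=3 [21,33)=4 [28,40)=3 [42,54)=2 [49,61)=5 [56,68)=1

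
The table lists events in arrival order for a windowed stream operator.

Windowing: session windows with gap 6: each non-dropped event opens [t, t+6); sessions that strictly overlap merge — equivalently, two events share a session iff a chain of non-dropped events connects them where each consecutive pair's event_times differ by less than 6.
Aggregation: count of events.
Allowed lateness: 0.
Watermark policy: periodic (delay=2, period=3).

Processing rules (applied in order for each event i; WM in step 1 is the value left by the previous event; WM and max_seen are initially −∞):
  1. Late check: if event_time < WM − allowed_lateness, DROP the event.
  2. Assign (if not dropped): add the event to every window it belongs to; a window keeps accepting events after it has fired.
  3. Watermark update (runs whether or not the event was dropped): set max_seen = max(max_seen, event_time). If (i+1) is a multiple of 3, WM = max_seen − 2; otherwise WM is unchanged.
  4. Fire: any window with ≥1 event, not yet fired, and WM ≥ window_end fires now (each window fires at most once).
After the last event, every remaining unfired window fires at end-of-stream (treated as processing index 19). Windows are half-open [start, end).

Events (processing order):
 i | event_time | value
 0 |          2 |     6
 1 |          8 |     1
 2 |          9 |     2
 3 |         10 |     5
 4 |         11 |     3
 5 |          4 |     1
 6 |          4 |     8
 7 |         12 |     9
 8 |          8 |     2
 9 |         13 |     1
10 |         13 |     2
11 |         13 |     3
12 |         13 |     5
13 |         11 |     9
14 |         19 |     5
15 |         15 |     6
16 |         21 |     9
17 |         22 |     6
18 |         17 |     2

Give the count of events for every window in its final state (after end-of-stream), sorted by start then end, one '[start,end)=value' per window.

i=0 t=2 v=6: → [2,8); WM=−∞
i=1 t=8 v=1: → [8,14); WM=−∞
i=2 t=9 v=2: → [8,15); WM=7
i=3 t=10 v=5: → [8,16); WM=7
i=4 t=11 v=3: → [8,17); WM=7
i=5 t=4 v=1: DROP (t<7-0); WM=9
i=6 t=4 v=8: DROP (t<9-0); WM=9
i=7 t=12 v=9: → [8,18); WM=9
i=8 t=8 v=2: DROP (t<9-0); WM=10
i=9 t=13 v=1: → [8,19); WM=10
i=10 t=13 v=2: → [8,19); WM=10
i=11 t=13 v=3: → [8,19); WM=11
i=12 t=13 v=5: → [8,19); WM=11
i=13 t=11 v=9: → [8,19); WM=11
i=14 t=19 v=5: → [19,25); WM=17
i=15 t=15 v=6: DROP (t<17-0); WM=17
i=16 t=21 v=9: → [19,27); WM=17
i=17 t=22 v=6: → [19,28); WM=20
i=18 t=17 v=2: DROP (t<20-0); WM=20

[2,8)=1 [8,19)=10 [19,28)=3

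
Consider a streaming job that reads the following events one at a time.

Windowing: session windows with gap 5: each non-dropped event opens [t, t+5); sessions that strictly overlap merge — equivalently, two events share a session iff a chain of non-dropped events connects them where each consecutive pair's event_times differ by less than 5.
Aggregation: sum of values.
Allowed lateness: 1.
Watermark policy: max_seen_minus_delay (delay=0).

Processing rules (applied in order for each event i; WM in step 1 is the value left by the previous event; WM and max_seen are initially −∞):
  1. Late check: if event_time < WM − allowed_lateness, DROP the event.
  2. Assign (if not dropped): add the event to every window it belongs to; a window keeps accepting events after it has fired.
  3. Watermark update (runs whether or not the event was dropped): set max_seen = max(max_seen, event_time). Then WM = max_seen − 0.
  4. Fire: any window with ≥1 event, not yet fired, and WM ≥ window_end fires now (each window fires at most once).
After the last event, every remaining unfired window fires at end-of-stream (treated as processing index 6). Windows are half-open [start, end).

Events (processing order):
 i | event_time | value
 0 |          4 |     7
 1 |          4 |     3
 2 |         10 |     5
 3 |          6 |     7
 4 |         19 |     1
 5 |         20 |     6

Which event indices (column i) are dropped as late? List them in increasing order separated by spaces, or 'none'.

3

i=0 t=4 v=7: → [4,9); WM=4
i=1 t=4 v=3: → [4,9); WM=4
i=2 t=10 v=5: → [10,15); WM=10
i=3 t=6 v=7: DROP (t<10-1); WM=10
i=4 t=19 v=1: → [19,24); WM=19
i=5 t=20 v=6: → [19,25); WM=20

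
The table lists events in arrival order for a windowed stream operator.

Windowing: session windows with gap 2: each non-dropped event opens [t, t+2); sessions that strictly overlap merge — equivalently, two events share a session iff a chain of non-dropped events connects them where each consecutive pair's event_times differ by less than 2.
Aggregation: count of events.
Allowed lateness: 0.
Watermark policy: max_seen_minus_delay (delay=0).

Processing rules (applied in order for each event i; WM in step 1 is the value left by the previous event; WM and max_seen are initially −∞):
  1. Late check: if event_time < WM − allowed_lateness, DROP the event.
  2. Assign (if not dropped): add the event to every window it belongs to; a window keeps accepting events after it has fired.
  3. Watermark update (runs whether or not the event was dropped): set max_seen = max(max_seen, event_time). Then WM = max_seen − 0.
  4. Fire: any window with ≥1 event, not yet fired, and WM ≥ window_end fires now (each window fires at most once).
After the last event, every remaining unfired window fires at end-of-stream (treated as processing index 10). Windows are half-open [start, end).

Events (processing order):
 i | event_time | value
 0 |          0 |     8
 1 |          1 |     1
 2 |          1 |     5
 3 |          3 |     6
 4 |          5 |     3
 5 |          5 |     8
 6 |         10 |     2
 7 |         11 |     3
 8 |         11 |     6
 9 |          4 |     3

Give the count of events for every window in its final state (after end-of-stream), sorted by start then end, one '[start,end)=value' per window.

[0,3)=3 [3,5)=1 [5,7)=2 [10,13)=3

i=0 t=0 v=8: → [0,2); WM=0
i=1 t=1 v=1: → [0,3); WM=1
i=2 t=1 v=5: → [0,3); WM=1
i=3 t=3 v=6: → [3,5); WM=3
i=4 t=5 v=3: → [5,7); WM=5
i=5 t=5 v=8: → [5,7); WM=5
i=6 t=10 v=2: → [10,12); WM=10
i=7 t=11 v=3: → [10,13); WM=11
i=8 t=11 v=6: → [10,13); WM=11
i=9 t=4 v=3: DROP (t<11-0); WM=11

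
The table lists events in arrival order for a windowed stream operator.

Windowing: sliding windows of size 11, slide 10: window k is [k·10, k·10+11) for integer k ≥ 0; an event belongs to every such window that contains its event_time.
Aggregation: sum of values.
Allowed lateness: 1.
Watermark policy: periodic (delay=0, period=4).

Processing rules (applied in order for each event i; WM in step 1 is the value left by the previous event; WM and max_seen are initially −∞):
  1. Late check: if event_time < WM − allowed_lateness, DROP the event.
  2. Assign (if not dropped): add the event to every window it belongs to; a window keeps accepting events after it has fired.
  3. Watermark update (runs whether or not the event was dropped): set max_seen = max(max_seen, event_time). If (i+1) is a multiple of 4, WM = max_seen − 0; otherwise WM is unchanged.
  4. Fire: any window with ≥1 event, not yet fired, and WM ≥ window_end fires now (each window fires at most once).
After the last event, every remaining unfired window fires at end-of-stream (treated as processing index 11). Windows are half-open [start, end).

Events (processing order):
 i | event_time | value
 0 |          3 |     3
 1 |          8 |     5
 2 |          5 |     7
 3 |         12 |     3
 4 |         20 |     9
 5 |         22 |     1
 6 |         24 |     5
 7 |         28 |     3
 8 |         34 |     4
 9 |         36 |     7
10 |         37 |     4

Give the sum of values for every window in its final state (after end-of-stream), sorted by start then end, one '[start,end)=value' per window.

[0,11)=15 [10,21)=12 [20,31)=18 [30,41)=15

i=0 t=3 v=3: → [0,11); WM=−∞
i=1 t=8 v=5: → [0,11); WM=−∞
i=2 t=5 v=7: → [0,11); WM=−∞
i=3 t=12 v=3: → [10,21); WM=12; [0,11) fires=15
i=4 t=20 v=9: → [20,31),[10,21); WM=12
i=5 t=22 v=1: → [20,31); WM=12
i=6 t=24 v=5: → [20,31); WM=12
i=7 t=28 v=3: → [20,31); WM=28; [10,21) fires=12
i=8 t=34 v=4: → [30,41); WM=28
i=9 t=36 v=7: → [30,41); WM=28
i=10 t=37 v=4: → [30,41); WM=28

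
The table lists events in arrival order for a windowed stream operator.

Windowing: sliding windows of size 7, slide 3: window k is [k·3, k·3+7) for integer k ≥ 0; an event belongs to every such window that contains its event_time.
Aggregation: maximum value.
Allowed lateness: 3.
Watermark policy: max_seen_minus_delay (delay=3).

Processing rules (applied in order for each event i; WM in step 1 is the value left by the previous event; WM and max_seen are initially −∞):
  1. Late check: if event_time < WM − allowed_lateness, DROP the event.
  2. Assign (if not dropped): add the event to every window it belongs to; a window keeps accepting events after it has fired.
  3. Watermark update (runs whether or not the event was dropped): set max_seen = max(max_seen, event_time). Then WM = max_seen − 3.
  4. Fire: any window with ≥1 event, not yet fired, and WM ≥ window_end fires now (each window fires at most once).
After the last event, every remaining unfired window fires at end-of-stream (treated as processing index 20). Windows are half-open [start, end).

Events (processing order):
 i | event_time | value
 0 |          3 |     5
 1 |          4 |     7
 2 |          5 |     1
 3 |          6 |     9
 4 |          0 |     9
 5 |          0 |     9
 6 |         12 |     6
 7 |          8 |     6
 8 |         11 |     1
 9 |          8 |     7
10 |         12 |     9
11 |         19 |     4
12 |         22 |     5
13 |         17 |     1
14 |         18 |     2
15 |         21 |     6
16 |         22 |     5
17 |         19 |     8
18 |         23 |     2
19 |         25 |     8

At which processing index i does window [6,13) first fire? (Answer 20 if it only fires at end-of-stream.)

i=0 t=3 v=5: → [3,10),[0,7); WM=0
i=1 t=4 v=7: → [3,10),[0,7); WM=1
i=2 t=5 v=1: → [3,10),[0,7); WM=2
i=3 t=6 v=9: → [6,13),[3,10),[0,7); WM=3
i=4 t=0 v=9: → [0,7); WM=3
i=5 t=0 v=9: → [0,7); WM=3
i=6 t=12 v=6: → [12,19),[9,16),[6,13); WM=9; [0,7) fires=9
i=7 t=8 v=6: → [6,13),[3,10); WM=9
i=8 t=11 v=1: → [9,16),[6,13); WM=9
i=9 t=8 v=7: → [6,13),[3,10); WM=9
i=10 t=12 v=9: → [12,19),[9,16),[6,13); WM=9
i=11 t=19 v=4: → [18,25),[15,22); WM=16; [3,10) fires=9 [6,13) fires=9 [9,16) fires=9
i=12 t=22 v=5: → [21,28),[18,25); WM=19; [12,19) fires=9
i=13 t=17 v=1: → [15,22),[12,19); WM=19
i=14 t=18 v=2: → [18,25),[15,22),[12,19); WM=19
i=15 t=21 v=6: → [21,28),[18,25),[15,22); WM=19
i=16 t=22 v=5: → [21,28),[18,25); WM=19
i=17 t=19 v=8: → [18,25),[15,22); WM=19
i=18 t=23 v=2: → [21,28),[18,25); WM=20
i=19 t=25 v=8: → [24,31),[21,28); WM=22; [15,22) fires=8

11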